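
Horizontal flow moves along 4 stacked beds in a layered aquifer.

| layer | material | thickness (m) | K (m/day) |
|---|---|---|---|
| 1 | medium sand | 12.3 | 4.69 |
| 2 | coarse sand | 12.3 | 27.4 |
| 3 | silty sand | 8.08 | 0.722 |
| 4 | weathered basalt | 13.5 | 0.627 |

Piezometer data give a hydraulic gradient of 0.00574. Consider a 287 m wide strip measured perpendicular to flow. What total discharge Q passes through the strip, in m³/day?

674

Flow is parallel to layering, so each bed carries its own Darcy discharge and the transmissivities add.
Σ(K_i·b_i) = 4.69×12.3 + 27.4×12.3 + 0.722×8.08 + 0.627×13.5 = 409.0 m²/day.
Hydraulic gradient i = 0.00574.
Q = Σ(K_i·b_i) · W · i = 409.0 × 287 × 0.005740 = 673.8 m³/day.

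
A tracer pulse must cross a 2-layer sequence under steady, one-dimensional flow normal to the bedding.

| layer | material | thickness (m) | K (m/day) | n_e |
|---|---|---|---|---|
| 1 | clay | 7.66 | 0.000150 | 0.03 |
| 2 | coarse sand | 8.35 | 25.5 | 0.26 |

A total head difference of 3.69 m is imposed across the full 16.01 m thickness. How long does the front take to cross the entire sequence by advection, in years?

With flow normal to the layers, continuity requires the same specific discharge q through every layer.
Σ(b_i/K_i) = 7.66/0.000150 + 8.35/25.5 = 51067 d.
q = Δh / Σ(b_i/K_i) = 3.69 / 51067 = 7.226e-05 m/day.
In each layer the seepage velocity is v_i = q/n_i, so the layer transit time is t_i = b_i·n_i / q:
  layer 1 (clay): t_1 = 7.66 × 0.03 / 7.226e-05 = 3180 d
  layer 2 (coarse sand): t_2 = 8.35 × 0.26 / 7.226e-05 = 30045 d
Total t = Σ t_i = 33225 days = 90.97 years.

91.0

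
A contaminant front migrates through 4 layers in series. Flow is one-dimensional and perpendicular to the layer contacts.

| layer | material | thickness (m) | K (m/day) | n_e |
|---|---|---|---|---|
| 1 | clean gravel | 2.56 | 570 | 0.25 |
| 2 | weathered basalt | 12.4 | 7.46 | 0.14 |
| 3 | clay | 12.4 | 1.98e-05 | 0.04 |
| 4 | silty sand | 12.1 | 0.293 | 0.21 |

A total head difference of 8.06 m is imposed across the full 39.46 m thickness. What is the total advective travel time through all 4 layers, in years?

With flow normal to the layers, continuity requires the same specific discharge q through every layer.
Σ(b_i/K_i) = 2.56/570 + 12.4/7.46 + 12.4/1.98e-05 + 12.1/0.293 = 6.263e+05 d.
q = Δh / Σ(b_i/K_i) = 8.06 / 6.263e+05 = 1.287e-05 m/day.
In each layer the seepage velocity is v_i = q/n_i, so the layer transit time is t_i = b_i·n_i / q:
  layer 1 (clean gravel): t_1 = 2.56 × 0.25 / 1.287e-05 = 49731 d
  layer 2 (weathered basalt): t_2 = 12.4 × 0.14 / 1.287e-05 = 1.349e+05 d
  layer 3 (clay): t_3 = 12.4 × 0.04 / 1.287e-05 = 38542 d
  layer 4 (silty sand): t_4 = 12.1 × 0.21 / 1.287e-05 = 1.974e+05 d
Total t = Σ t_i = 4.206e+05 days = 1152 years.

1150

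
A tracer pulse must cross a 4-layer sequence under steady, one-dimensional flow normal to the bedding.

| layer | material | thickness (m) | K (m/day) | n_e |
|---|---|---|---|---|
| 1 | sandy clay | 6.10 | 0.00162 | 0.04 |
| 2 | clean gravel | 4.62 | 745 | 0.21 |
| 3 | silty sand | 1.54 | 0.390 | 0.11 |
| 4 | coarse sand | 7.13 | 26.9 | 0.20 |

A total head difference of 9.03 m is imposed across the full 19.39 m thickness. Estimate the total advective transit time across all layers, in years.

3.21

With flow normal to the layers, continuity requires the same specific discharge q through every layer.
Σ(b_i/K_i) = 6.10/0.00162 + 4.62/745 + 1.54/0.390 + 7.13/26.9 = 3770 d.
q = Δh / Σ(b_i/K_i) = 9.03 / 3770 = 0.002395 m/day.
In each layer the seepage velocity is v_i = q/n_i, so the layer transit time is t_i = b_i·n_i / q:
  layer 1 (sandy clay): t_1 = 6.10 × 0.04 / 0.002395 = 101.9 d
  layer 2 (clean gravel): t_2 = 4.62 × 0.21 / 0.002395 = 405.0 d
  layer 3 (silty sand): t_3 = 1.54 × 0.11 / 0.002395 = 70.72 d
  layer 4 (coarse sand): t_4 = 7.13 × 0.20 / 0.002395 = 595.3 d
Total t = Σ t_i = 1173 days = 3.211 years.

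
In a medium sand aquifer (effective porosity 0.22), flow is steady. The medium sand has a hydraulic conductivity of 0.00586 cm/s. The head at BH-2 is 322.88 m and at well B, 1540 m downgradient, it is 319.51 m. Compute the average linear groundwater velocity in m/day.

Convert K: 0.00586 cm/s × 864 = 5.063 m/day.
Hydraulic gradient i = (322.88 − 319.51) / 1540 = 3.37 / 1540 = 0.002188.
Darcy flux q = K · i = 5.063 × 0.002188 = 0.01108 m/day.
Seepage velocity v = q / n_e = 0.01108 / 0.22 = 0.05036 m/day.

0.0504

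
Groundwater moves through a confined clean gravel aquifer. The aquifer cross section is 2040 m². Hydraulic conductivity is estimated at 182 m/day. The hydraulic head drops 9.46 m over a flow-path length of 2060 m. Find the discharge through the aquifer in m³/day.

Hydraulic gradient i = Δh / L = 9.46 / 2060 = 0.004592.
Darcy's law: Q = K · A · i = 182.0 × 2040 × 0.004592 = 1705 m³/day.

1710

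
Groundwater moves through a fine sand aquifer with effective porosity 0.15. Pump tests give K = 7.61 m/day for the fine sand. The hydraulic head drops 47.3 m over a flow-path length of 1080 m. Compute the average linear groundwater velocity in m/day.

2.22

Hydraulic gradient i = Δh / L = 47.3 / 1080 = 0.04380.
Darcy flux q = K · i = 7.610 × 0.04380 = 0.3333 m/day.
Seepage velocity v = q / n_e = 0.3333 / 0.15 = 2.222 m/day.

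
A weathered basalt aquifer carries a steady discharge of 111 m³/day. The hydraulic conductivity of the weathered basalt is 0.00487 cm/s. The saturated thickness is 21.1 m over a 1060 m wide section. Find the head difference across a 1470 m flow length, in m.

1.73

Convert K: 0.00487 cm/s × 864 = 4.208 m/day.
Cross-sectional area A = 1060 × 21.1 = 22366 m².
From Q = K·A·i, i = Q / (K·A) = 111 / (4.208 × 22366) = 0.001179.
Head loss Δh = i · L = 0.001179 × 1470 = 1.734 m.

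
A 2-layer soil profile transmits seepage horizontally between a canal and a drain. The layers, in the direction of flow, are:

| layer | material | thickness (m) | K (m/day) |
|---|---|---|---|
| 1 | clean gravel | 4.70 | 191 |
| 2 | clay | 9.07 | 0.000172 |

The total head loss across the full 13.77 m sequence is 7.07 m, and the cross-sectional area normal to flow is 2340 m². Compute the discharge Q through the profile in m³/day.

Flow is perpendicular to layering, so the layers act in series and the equivalent K is the thickness-weighted harmonic mean.
Total thickness L = 4.70 + 9.07 = 13.77 m.
Σ(b_i/K_i) = 4.70/191 + 9.07/0.000172 = 52733 d.
K_eq = L / Σ(b_i/K_i) = 13.77 / 52733 = 0.0002611 m/day.
Q = K_eq · A · (Δh/L) = 0.0002611 × 2340 × (7.07/13.77) = 0.3137 m³/day.

0.314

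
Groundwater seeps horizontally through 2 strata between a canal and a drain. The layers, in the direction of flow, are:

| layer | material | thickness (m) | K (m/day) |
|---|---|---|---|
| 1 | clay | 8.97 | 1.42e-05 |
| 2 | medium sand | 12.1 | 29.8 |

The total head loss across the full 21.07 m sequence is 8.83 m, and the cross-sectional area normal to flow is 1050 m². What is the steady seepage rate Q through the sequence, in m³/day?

Flow is perpendicular to layering, so the layers act in series and the equivalent K is the thickness-weighted harmonic mean.
Total thickness L = 8.97 + 12.1 = 21.07 m.
Σ(b_i/K_i) = 8.97/1.42e-05 + 12.1/29.8 = 6.317e+05 d.
K_eq = L / Σ(b_i/K_i) = 21.07 / 6.317e+05 = 3.335e-05 m/day.
Q = K_eq · A · (Δh/L) = 3.335e-05 × 1050 × (8.83/21.07) = 0.01468 m³/day.

0.0147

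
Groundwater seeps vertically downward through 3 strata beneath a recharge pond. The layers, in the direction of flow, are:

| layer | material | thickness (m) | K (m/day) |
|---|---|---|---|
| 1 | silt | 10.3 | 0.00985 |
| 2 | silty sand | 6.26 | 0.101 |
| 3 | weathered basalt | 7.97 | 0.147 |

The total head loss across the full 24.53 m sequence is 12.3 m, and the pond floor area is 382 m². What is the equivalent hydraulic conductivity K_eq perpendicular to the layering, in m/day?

0.0211

Flow is perpendicular to layering, so the layers act in series and the equivalent K is the thickness-weighted harmonic mean.
Total thickness L = 10.3 + 6.26 + 7.97 = 24.53 m.
Σ(b_i/K_i) = 10.3/0.00985 + 6.26/0.101 + 7.97/0.147 = 1162 d.
K_eq = L / Σ(b_i/K_i) = 24.53 / 1162 = 0.02111 m/day.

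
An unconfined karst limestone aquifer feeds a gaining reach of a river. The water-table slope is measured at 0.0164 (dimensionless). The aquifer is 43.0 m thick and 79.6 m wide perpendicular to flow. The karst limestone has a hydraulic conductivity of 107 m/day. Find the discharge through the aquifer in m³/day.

Cross-sectional area A = 79.6 × 43.0 = 3423 m².
Hydraulic gradient i = 0.0164.
Darcy's law: Q = K · A · i = 107.0 × 3423 × 0.01640 = 6006 m³/day.

6010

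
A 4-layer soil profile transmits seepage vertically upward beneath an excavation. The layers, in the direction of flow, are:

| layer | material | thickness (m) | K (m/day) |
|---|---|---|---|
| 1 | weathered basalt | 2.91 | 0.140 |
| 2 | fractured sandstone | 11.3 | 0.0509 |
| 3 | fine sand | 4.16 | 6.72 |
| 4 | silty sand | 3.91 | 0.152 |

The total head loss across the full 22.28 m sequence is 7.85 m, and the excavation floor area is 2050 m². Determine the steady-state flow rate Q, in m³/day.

59.8

Flow is perpendicular to layering, so the layers act in series and the equivalent K is the thickness-weighted harmonic mean.
Total thickness L = 2.91 + 11.3 + 4.16 + 3.91 = 22.28 m.
Σ(b_i/K_i) = 2.91/0.140 + 11.3/0.0509 + 4.16/6.72 + 3.91/0.152 = 269.1 d.
K_eq = L / Σ(b_i/K_i) = 22.28 / 269.1 = 0.08278 m/day.
Q = K_eq · A · (Δh/L) = 0.08278 × 2050 × (7.85/22.28) = 59.79 m³/day.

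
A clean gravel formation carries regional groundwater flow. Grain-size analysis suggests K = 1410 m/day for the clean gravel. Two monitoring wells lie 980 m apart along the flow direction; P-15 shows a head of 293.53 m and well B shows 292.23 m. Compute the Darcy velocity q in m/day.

Hydraulic gradient i = (293.53 − 292.23) / 980 = 1.3 / 980 = 0.001327.
Specific discharge q = K · i = 1410 × 0.001327 = 1.870 m/day.

1.87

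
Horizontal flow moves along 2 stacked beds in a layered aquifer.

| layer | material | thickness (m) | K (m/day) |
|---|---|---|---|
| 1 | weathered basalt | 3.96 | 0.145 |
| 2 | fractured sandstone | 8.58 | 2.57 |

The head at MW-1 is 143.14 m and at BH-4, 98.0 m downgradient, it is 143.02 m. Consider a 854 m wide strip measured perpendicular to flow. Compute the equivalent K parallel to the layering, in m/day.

1.80

Flow is parallel to layering, so each bed carries its own Darcy discharge and the transmissivities add.
Σ(K_i·b_i) = 0.145×3.96 + 2.57×8.58 = 22.62 m²/day.
Total thickness b = 12.54 m, so K_eq = Σ(K_i·b_i)/b = 1.804 m/day.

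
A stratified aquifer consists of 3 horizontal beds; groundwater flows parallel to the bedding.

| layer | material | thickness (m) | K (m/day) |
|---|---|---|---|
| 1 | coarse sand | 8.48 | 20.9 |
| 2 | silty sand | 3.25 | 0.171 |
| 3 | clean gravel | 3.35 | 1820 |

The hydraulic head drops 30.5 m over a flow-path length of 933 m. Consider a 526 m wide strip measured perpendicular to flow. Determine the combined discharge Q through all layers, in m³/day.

Flow is parallel to layering, so each bed carries its own Darcy discharge and the transmissivities add.
Σ(K_i·b_i) = 20.9×8.48 + 0.171×3.25 + 1820×3.35 = 6275 m²/day.
Hydraulic gradient i = Δh / L = 30.5 / 933 = 0.03269.
Q = Σ(K_i·b_i) · W · i = 6275 × 526 × 0.03269 = 1.079e+05 m³/day.

108000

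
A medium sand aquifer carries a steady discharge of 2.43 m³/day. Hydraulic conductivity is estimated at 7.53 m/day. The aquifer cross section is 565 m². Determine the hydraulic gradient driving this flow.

0.000571

From Q = K·A·i, i = Q / (K·A) = 2.43 / (7.530 × 565.0) = 0.0005712.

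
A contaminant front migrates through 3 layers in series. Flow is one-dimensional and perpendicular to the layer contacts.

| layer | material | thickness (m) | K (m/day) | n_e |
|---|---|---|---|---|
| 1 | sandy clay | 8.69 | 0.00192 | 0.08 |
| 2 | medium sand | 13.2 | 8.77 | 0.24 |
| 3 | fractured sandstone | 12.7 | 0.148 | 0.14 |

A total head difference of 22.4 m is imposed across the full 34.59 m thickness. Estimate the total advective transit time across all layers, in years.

3.18

With flow normal to the layers, continuity requires the same specific discharge q through every layer.
Σ(b_i/K_i) = 8.69/0.00192 + 13.2/8.77 + 12.7/0.148 = 4613 d.
q = Δh / Σ(b_i/K_i) = 22.4 / 4613 = 0.004855 m/day.
In each layer the seepage velocity is v_i = q/n_i, so the layer transit time is t_i = b_i·n_i / q:
  layer 1 (sandy clay): t_1 = 8.69 × 0.08 / 0.004855 = 143.2 d
  layer 2 (medium sand): t_2 = 13.2 × 0.24 / 0.004855 = 652.5 d
  layer 3 (fractured sandstone): t_3 = 12.7 × 0.14 / 0.004855 = 366.2 d
Total t = Σ t_i = 1162 days = 3.181 years.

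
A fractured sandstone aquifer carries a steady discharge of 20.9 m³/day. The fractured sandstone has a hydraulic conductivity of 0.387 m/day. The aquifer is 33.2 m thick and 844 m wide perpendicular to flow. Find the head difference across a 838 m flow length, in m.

Cross-sectional area A = 844 × 33.2 = 28021 m².
From Q = K·A·i, i = Q / (K·A) = 20.9 / (0.3870 × 28021) = 0.001927.
Head loss Δh = i · L = 0.001927 × 838 = 1.615 m.

1.62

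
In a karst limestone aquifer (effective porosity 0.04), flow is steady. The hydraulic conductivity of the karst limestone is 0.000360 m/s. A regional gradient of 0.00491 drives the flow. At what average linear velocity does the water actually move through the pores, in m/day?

Convert K: 0.000360 m/s × 86400 = 31.10 m/day.
Hydraulic gradient i = 0.00491.
Darcy flux q = K · i = 31.10 × 0.004910 = 0.1527 m/day.
Seepage velocity v = q / n_e = 0.1527 / 0.04 = 3.818 m/day.

3.82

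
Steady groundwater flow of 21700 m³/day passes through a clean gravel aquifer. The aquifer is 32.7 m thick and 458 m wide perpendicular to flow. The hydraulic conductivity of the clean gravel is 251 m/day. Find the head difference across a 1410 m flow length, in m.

Cross-sectional area A = 458 × 32.7 = 14977 m².
From Q = K·A·i, i = Q / (K·A) = 21700 / (251.0 × 14977) = 0.005773.
Head loss Δh = i · L = 0.005773 × 1410 = 8.139 m.

8.14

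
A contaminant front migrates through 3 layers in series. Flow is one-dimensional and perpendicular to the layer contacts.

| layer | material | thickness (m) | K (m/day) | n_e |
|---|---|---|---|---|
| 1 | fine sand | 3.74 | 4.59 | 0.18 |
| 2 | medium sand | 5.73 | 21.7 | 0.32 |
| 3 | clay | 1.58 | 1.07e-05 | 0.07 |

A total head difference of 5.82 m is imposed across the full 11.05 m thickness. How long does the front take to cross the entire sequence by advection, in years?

182

With flow normal to the layers, continuity requires the same specific discharge q through every layer.
Σ(b_i/K_i) = 3.74/4.59 + 5.73/21.7 + 1.58/1.07e-05 = 1.477e+05 d.
q = Δh / Σ(b_i/K_i) = 5.82 / 1.477e+05 = 3.941e-05 m/day.
In each layer the seepage velocity is v_i = q/n_i, so the layer transit time is t_i = b_i·n_i / q:
  layer 1 (fine sand): t_1 = 3.74 × 0.18 / 3.941e-05 = 17080 d
  layer 2 (medium sand): t_2 = 5.73 × 0.32 / 3.941e-05 = 46522 d
  layer 3 (clay): t_3 = 1.58 × 0.07 / 3.941e-05 = 2806 d
Total t = Σ t_i = 66408 days = 181.8 years.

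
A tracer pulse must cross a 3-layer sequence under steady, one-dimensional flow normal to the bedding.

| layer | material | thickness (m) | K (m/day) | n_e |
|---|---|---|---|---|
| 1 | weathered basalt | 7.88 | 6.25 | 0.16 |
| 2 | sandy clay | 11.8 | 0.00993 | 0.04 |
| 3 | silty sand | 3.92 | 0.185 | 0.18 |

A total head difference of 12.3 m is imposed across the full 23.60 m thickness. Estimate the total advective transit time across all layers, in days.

240

With flow normal to the layers, continuity requires the same specific discharge q through every layer.
Σ(b_i/K_i) = 7.88/6.25 + 11.8/0.00993 + 3.92/0.185 = 1211 d.
q = Δh / Σ(b_i/K_i) = 12.3 / 1211 = 0.01016 m/day.
In each layer the seepage velocity is v_i = q/n_i, so the layer transit time is t_i = b_i·n_i / q:
  layer 1 (weathered basalt): t_1 = 7.88 × 0.16 / 0.01016 = 124.1 d
  layer 2 (sandy clay): t_2 = 11.8 × 0.04 / 0.01016 = 46.46 d
  layer 3 (silty sand): t_3 = 3.92 × 0.18 / 0.01016 = 69.46 d
Total t = Σ t_i = 240.0 days.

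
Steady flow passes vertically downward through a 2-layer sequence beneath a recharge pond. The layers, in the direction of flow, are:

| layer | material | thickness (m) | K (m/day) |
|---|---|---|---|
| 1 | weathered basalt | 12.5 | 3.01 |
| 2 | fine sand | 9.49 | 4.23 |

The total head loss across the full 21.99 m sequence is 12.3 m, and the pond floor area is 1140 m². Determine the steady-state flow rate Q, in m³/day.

Flow is perpendicular to layering, so the layers act in series and the equivalent K is the thickness-weighted harmonic mean.
Total thickness L = 12.5 + 9.49 = 21.99 m.
Σ(b_i/K_i) = 12.5/3.01 + 9.49/4.23 = 6.396 d.
K_eq = L / Σ(b_i/K_i) = 21.99 / 6.396 = 3.438 m/day.
Q = K_eq · A · (Δh/L) = 3.438 × 1140 × (12.3/21.99) = 2192 m³/day.

2190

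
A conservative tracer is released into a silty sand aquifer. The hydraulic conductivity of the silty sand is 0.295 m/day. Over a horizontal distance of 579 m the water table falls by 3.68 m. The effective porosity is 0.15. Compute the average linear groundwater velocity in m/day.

0.0125

Hydraulic gradient i = Δh / L = 3.68 / 579 = 0.006356.
Darcy flux q = K · i = 0.2950 × 0.006356 = 0.001875 m/day.
Seepage velocity v = q / n_e = 0.001875 / 0.15 = 0.01250 m/day.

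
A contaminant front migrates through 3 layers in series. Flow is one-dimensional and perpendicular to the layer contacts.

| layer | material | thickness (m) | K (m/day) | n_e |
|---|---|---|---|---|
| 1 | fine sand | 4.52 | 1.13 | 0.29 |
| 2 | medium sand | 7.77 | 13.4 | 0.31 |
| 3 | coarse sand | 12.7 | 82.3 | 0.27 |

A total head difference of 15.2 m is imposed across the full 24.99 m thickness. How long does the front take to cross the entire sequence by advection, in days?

With flow normal to the layers, continuity requires the same specific discharge q through every layer.
Σ(b_i/K_i) = 4.52/1.13 + 7.77/13.4 + 12.7/82.3 = 4.734 d.
q = Δh / Σ(b_i/K_i) = 15.2 / 4.734 = 3.211 m/day.
In each layer the seepage velocity is v_i = q/n_i, so the layer transit time is t_i = b_i·n_i / q:
  layer 1 (fine sand): t_1 = 4.52 × 0.29 / 3.211 = 0.4083 d
  layer 2 (medium sand): t_2 = 7.77 × 0.31 / 3.211 = 0.7502 d
  layer 3 (coarse sand): t_3 = 12.7 × 0.27 / 3.211 = 1.068 d
Total t = Σ t_i = 2.226 days.

2.23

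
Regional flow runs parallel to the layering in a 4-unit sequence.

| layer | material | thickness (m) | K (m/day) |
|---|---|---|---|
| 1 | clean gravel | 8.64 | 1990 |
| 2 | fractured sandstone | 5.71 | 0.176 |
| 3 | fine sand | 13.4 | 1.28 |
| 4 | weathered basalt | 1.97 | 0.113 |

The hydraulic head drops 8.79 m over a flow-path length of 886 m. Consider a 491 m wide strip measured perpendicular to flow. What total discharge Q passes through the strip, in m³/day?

Flow is parallel to layering, so each bed carries its own Darcy discharge and the transmissivities add.
Σ(K_i·b_i) = 1990×8.64 + 0.176×5.71 + 1.28×13.4 + 0.113×1.97 = 17212 m²/day.
Hydraulic gradient i = Δh / L = 8.79 / 886 = 0.009921.
Q = Σ(K_i·b_i) · W · i = 17212 × 491 × 0.009921 = 83843 m³/day.

83800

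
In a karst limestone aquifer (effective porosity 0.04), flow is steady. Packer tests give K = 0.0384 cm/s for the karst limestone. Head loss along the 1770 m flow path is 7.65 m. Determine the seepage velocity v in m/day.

Convert K: 0.0384 cm/s × 864 = 33.18 m/day.
Hydraulic gradient i = Δh / L = 7.65 / 1770 = 0.004322.
Darcy flux q = K · i = 33.18 × 0.004322 = 0.1434 m/day.
Seepage velocity v = q / n_e = 0.1434 / 0.04 = 3.585 m/day.

3.58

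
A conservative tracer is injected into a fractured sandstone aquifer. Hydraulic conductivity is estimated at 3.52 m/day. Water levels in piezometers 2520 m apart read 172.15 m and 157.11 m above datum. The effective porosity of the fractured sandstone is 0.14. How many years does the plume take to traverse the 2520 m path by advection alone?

46.0

Hydraulic gradient i = (172.15 − 157.11) / 2520 = 15.04 / 2520 = 0.005968.
Darcy flux q = K · i = 3.520 × 0.005968 = 0.02101 m/day.
Seepage velocity v = q / n_e = 0.02101 / 0.14 = 0.1501 m/day.
Travel time t = L / v = 2520 / 0.1501 = 16793 days = 45.98 years.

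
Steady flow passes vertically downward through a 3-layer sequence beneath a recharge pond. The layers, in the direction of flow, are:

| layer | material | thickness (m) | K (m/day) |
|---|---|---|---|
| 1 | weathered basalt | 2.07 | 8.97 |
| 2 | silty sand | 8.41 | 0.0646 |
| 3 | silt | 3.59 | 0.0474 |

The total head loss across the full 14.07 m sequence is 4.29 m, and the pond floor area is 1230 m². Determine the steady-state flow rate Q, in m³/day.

Flow is perpendicular to layering, so the layers act in series and the equivalent K is the thickness-weighted harmonic mean.
Total thickness L = 2.07 + 8.41 + 3.59 = 14.07 m.
Σ(b_i/K_i) = 2.07/8.97 + 8.41/0.0646 + 3.59/0.0474 = 206.2 d.
K_eq = L / Σ(b_i/K_i) = 14.07 / 206.2 = 0.06825 m/day.
Q = K_eq · A · (Δh/L) = 0.06825 × 1230 × (4.29/14.07) = 25.60 m³/day.

25.6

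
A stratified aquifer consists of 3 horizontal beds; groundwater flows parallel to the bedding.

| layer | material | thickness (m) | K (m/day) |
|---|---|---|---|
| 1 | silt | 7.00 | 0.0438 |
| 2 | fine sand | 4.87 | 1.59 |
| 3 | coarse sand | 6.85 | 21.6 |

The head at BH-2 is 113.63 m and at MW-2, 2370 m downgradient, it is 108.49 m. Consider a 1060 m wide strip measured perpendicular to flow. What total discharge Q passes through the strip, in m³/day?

359

Flow is parallel to layering, so each bed carries its own Darcy discharge and the transmissivities add.
Σ(K_i·b_i) = 0.0438×7.00 + 1.59×4.87 + 21.6×6.85 = 156.0 m²/day.
Hydraulic gradient i = (113.63 − 108.49) / 2370 = 5.14 / 2370 = 0.002169.
Q = Σ(K_i·b_i) · W · i = 156.0 × 1060 × 0.002169 = 358.7 m³/day.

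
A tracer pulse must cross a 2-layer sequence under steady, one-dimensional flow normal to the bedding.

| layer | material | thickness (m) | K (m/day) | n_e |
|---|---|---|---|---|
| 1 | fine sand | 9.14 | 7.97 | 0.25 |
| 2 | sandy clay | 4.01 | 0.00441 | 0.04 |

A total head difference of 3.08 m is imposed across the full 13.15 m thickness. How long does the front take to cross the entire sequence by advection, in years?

With flow normal to the layers, continuity requires the same specific discharge q through every layer.
Σ(b_i/K_i) = 9.14/7.97 + 4.01/0.00441 = 910.4 d.
q = Δh / Σ(b_i/K_i) = 3.08 / 910.4 = 0.003383 m/day.
In each layer the seepage velocity is v_i = q/n_i, so the layer transit time is t_i = b_i·n_i / q:
  layer 1 (fine sand): t_1 = 9.14 × 0.25 / 0.003383 = 675.4 d
  layer 2 (sandy clay): t_2 = 4.01 × 0.04 / 0.003383 = 47.41 d
Total t = Σ t_i = 722.9 days = 1.979 years.

1.98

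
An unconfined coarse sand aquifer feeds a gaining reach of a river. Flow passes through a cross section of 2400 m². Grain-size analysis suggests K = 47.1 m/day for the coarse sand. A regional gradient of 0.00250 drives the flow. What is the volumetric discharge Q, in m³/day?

283

Hydraulic gradient i = 0.00250.
Darcy's law: Q = K · A · i = 47.10 × 2400 × 0.002500 = 282.6 m³/day.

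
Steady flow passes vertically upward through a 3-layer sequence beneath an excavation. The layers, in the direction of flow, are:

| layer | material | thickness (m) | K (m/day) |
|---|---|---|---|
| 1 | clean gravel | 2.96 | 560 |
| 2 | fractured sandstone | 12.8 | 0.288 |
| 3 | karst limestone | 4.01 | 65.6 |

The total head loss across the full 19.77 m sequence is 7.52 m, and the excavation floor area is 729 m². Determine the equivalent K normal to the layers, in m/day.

0.444

Flow is perpendicular to layering, so the layers act in series and the equivalent K is the thickness-weighted harmonic mean.
Total thickness L = 2.96 + 12.8 + 4.01 = 19.77 m.
Σ(b_i/K_i) = 2.96/560 + 12.8/0.288 + 4.01/65.6 = 44.51 d.
K_eq = L / Σ(b_i/K_i) = 19.77 / 44.51 = 0.4442 m/day.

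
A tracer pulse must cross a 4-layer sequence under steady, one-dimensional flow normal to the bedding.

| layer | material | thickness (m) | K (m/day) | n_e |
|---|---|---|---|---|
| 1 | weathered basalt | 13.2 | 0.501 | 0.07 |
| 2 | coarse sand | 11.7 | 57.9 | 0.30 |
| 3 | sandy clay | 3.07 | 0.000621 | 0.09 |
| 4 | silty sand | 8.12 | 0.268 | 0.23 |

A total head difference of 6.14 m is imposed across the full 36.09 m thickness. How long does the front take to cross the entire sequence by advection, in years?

With flow normal to the layers, continuity requires the same specific discharge q through every layer.
Σ(b_i/K_i) = 13.2/0.501 + 11.7/57.9 + 3.07/0.000621 + 8.12/0.268 = 5000 d.
q = Δh / Σ(b_i/K_i) = 6.14 / 5000 = 0.001228 m/day.
In each layer the seepage velocity is v_i = q/n_i, so the layer transit time is t_i = b_i·n_i / q:
  layer 1 (weathered basalt): t_1 = 13.2 × 0.07 / 0.001228 = 752.5 d
  layer 2 (coarse sand): t_2 = 11.7 × 0.30 / 0.001228 = 2859 d
  layer 3 (sandy clay): t_3 = 3.07 × 0.09 / 0.001228 = 225.0 d
  layer 4 (silty sand): t_4 = 8.12 × 0.23 / 0.001228 = 1521 d
Total t = Σ t_i = 5357 days = 14.67 years.

14.7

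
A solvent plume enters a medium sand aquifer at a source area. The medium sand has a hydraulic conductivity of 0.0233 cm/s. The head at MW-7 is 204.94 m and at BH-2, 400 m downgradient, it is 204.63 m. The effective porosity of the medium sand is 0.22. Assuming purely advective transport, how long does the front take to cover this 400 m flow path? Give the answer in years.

Convert K: 0.0233 cm/s × 864 = 20.13 m/day.
Hydraulic gradient i = (204.94 − 204.63) / 400 = 0.31 / 400 = 0.0007750.
Darcy flux q = K · i = 20.13 × 0.0007750 = 0.01560 m/day.
Seepage velocity v = q / n_e = 0.01560 / 0.22 = 0.07092 m/day.
Travel time t = L / v = 400 / 0.07092 = 5640 days = 15.44 years.

15.4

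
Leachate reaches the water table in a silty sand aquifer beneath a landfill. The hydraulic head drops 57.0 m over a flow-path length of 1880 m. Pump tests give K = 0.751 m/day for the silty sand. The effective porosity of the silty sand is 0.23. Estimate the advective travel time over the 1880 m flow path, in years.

52.0

Hydraulic gradient i = Δh / L = 57.0 / 1880 = 0.03032.
Darcy flux q = K · i = 0.7510 × 0.03032 = 0.02277 m/day.
Seepage velocity v = q / n_e = 0.02277 / 0.23 = 0.09900 m/day.
Travel time t = L / v = 1880 / 0.09900 = 18990 days = 51.99 years.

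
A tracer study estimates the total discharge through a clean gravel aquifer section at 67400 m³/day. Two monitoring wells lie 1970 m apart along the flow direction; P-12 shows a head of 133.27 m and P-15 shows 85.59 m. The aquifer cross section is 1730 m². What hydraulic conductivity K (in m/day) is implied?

Hydraulic gradient i = (133.27 − 85.59) / 1970 = 47.68 / 1970 = 0.02420.
From Q = K·A·i, K = Q / (A·i) = 67400 / (1730 × 0.02420) = 1610 m/day.

1610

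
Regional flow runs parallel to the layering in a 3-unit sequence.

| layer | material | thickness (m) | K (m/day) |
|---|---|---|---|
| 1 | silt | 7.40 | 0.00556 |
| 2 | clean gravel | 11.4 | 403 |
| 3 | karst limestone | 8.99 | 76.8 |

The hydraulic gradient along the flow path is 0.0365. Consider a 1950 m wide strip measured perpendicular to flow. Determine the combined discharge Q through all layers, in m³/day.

Flow is parallel to layering, so each bed carries its own Darcy discharge and the transmissivities add.
Σ(K_i·b_i) = 0.00556×7.40 + 403×11.4 + 76.8×8.99 = 5285 m²/day.
Hydraulic gradient i = 0.0365.
Q = Σ(K_i·b_i) · W · i = 5285 × 1950 × 0.03650 = 3.761e+05 m³/day.

376000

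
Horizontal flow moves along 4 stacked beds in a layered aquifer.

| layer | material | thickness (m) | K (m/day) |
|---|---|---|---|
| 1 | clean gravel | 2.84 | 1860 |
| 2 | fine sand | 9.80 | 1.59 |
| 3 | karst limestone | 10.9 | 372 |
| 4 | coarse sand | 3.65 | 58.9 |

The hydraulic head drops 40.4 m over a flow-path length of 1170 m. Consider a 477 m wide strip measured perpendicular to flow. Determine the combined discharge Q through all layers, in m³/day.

Flow is parallel to layering, so each bed carries its own Darcy discharge and the transmissivities add.
Σ(K_i·b_i) = 1860×2.84 + 1.59×9.80 + 372×10.9 + 58.9×3.65 = 9568 m²/day.
Hydraulic gradient i = Δh / L = 40.4 / 1170 = 0.03453.
Q = Σ(K_i·b_i) · W · i = 9568 × 477 × 0.03453 = 1.576e+05 m³/day.

158000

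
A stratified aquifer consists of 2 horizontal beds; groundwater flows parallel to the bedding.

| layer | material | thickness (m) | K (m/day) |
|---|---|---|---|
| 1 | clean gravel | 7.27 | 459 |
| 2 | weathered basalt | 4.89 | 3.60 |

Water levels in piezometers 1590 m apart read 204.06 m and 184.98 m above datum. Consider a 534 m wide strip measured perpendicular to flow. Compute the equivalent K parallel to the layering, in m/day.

Flow is parallel to layering, so each bed carries its own Darcy discharge and the transmissivities add.
Σ(K_i·b_i) = 459×7.27 + 3.60×4.89 = 3355 m²/day.
Total thickness b = 12.16 m, so K_eq = Σ(K_i·b_i)/b = 275.9 m/day.

276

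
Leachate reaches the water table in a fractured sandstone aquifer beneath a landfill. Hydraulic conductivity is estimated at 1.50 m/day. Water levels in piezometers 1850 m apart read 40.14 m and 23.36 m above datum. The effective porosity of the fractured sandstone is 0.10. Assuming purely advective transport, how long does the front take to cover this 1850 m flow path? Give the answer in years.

Hydraulic gradient i = (40.14 − 23.36) / 1850 = 16.78 / 1850 = 0.009070.
Darcy flux q = K · i = 1.500 × 0.009070 = 0.01361 m/day.
Seepage velocity v = q / n_e = 0.01361 / 0.10 = 0.1361 m/day.
Travel time t = L / v = 1850 / 0.1361 = 13598 days = 37.23 years.

37.2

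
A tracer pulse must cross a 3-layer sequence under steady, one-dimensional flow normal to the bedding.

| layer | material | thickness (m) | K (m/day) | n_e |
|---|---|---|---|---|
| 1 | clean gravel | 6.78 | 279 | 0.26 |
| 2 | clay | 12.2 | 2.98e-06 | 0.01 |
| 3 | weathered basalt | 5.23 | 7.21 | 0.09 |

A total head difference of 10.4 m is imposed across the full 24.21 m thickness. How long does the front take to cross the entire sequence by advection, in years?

2540

With flow normal to the layers, continuity requires the same specific discharge q through every layer.
Σ(b_i/K_i) = 6.78/279 + 12.2/2.98e-06 + 5.23/7.21 = 4.094e+06 d.
q = Δh / Σ(b_i/K_i) = 10.4 / 4.094e+06 = 2.540e-06 m/day.
In each layer the seepage velocity is v_i = q/n_i, so the layer transit time is t_i = b_i·n_i / q:
  layer 1 (clean gravel): t_1 = 6.78 × 0.26 / 2.540e-06 = 6.939e+05 d
  layer 2 (clay): t_2 = 12.2 × 0.01 / 2.540e-06 = 48025 d
  layer 3 (weathered basalt): t_3 = 5.23 × 0.09 / 2.540e-06 = 1.853e+05 d
Total t = Σ t_i = 9.272e+05 days = 2539 years.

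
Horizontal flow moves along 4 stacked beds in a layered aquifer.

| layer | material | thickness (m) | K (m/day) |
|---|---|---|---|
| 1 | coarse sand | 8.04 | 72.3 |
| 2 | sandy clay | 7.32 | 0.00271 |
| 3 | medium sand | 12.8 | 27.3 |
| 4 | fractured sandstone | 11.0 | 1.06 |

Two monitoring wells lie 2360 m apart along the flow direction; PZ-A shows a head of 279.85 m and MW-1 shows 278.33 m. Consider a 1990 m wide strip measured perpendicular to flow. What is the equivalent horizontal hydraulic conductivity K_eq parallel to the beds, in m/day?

24.1

Flow is parallel to layering, so each bed carries its own Darcy discharge and the transmissivities add.
Σ(K_i·b_i) = 72.3×8.04 + 0.00271×7.32 + 27.3×12.8 + 1.06×11.0 = 942.4 m²/day.
Total thickness b = 39.16 m, so K_eq = Σ(K_i·b_i)/b = 24.07 m/day.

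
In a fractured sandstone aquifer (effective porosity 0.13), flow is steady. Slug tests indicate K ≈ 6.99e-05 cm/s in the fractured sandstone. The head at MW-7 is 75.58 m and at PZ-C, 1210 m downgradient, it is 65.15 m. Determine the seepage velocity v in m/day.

Convert K: 6.99e-05 cm/s × 864 = 0.06039 m/day.
Hydraulic gradient i = (75.58 − 65.15) / 1210 = 10.43 / 1210 = 0.008620.
Darcy flux q = K · i = 0.06039 × 0.008620 = 0.0005206 m/day.
Seepage velocity v = q / n_e = 0.0005206 / 0.13 = 0.004004 m/day.

0.00400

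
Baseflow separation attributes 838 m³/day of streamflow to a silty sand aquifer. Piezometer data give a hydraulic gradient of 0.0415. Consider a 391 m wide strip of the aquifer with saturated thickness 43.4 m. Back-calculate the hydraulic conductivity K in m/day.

1.19

Cross-sectional area A = 391 × 43.4 = 16969 m².
Hydraulic gradient i = 0.0415.
From Q = K·A·i, K = Q / (A·i) = 838 / (16969 × 0.04150) = 1.190 m/day.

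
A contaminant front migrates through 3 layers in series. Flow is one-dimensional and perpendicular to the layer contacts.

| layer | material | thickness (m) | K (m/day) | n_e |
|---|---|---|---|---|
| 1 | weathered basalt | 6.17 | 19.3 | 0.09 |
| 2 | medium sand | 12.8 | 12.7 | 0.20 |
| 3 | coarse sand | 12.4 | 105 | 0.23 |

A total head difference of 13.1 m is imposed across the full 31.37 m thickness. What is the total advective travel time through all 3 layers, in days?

0.659

With flow normal to the layers, continuity requires the same specific discharge q through every layer.
Σ(b_i/K_i) = 6.17/19.3 + 12.8/12.7 + 12.4/105 = 1.446 d.
q = Δh / Σ(b_i/K_i) = 13.1 / 1.446 = 9.062 m/day.
In each layer the seepage velocity is v_i = q/n_i, so the layer transit time is t_i = b_i·n_i / q:
  layer 1 (weathered basalt): t_1 = 6.17 × 0.09 / 9.062 = 0.06128 d
  layer 2 (medium sand): t_2 = 12.8 × 0.20 / 9.062 = 0.2825 d
  layer 3 (coarse sand): t_3 = 12.4 × 0.23 / 9.062 = 0.3147 d
Total t = Σ t_i = 0.6585 days.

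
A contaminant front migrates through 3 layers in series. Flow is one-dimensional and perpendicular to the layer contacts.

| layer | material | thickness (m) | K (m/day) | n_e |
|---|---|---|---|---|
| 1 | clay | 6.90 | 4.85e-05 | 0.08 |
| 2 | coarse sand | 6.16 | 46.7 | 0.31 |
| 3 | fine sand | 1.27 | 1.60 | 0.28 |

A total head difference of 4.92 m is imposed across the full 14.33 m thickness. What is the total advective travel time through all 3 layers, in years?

223

With flow normal to the layers, continuity requires the same specific discharge q through every layer.
Σ(b_i/K_i) = 6.90/4.85e-05 + 6.16/46.7 + 1.27/1.60 = 1.423e+05 d.
q = Δh / Σ(b_i/K_i) = 4.92 / 1.423e+05 = 3.458e-05 m/day.
In each layer the seepage velocity is v_i = q/n_i, so the layer transit time is t_i = b_i·n_i / q:
  layer 1 (clay): t_1 = 6.90 × 0.08 / 3.458e-05 = 15962 d
  layer 2 (coarse sand): t_2 = 6.16 × 0.31 / 3.458e-05 = 55219 d
  layer 3 (fine sand): t_3 = 1.27 × 0.28 / 3.458e-05 = 10283 d
Total t = Σ t_i = 81463 days = 223.0 years.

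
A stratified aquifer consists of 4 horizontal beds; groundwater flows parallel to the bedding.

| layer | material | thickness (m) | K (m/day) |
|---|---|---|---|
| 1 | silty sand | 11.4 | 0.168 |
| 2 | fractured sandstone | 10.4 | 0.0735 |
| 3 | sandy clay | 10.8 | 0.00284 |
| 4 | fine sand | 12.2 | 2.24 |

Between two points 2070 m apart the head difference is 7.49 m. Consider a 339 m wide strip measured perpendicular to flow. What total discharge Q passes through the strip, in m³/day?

36.8

Flow is parallel to layering, so each bed carries its own Darcy discharge and the transmissivities add.
Σ(K_i·b_i) = 0.168×11.4 + 0.0735×10.4 + 0.00284×10.8 + 2.24×12.2 = 30.04 m²/day.
Hydraulic gradient i = Δh / L = 7.49 / 2070 = 0.003618.
Q = Σ(K_i·b_i) · W · i = 30.04 × 339 × 0.003618 = 36.85 m³/day.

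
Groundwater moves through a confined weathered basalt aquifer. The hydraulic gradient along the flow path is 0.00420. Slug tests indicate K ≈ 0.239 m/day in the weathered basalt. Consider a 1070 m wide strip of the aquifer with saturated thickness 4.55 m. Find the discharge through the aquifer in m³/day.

Cross-sectional area A = 1070 × 4.55 = 4868 m².
Hydraulic gradient i = 0.00420.
Darcy's law: Q = K · A · i = 0.2390 × 4868 × 0.004200 = 4.887 m³/day.

4.89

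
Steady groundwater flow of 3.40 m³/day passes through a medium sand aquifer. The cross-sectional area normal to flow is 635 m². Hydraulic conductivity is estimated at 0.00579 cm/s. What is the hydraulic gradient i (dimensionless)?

Convert K: 0.00579 cm/s × 864 = 5.003 m/day.
From Q = K·A·i, i = Q / (K·A) = 3.40 / (5.003 × 635.0) = 0.001070.

0.00107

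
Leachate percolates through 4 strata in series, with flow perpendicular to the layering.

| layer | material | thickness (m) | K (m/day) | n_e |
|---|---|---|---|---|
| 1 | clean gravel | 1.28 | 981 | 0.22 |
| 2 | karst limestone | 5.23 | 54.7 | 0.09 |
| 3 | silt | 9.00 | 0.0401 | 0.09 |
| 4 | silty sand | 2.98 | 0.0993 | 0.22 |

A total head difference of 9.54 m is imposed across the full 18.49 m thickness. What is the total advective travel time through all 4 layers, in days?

With flow normal to the layers, continuity requires the same specific discharge q through every layer.
Σ(b_i/K_i) = 1.28/981 + 5.23/54.7 + 9.00/0.0401 + 2.98/0.0993 = 254.5 d.
q = Δh / Σ(b_i/K_i) = 9.54 / 254.5 = 0.03748 m/day.
In each layer the seepage velocity is v_i = q/n_i, so the layer transit time is t_i = b_i·n_i / q:
  layer 1 (clean gravel): t_1 = 1.28 × 0.22 / 0.03748 = 7.514 d
  layer 2 (karst limestone): t_2 = 5.23 × 0.09 / 0.03748 = 12.56 d
  layer 3 (silt): t_3 = 9.00 × 0.09 / 0.03748 = 21.61 d
  layer 4 (silty sand): t_4 = 2.98 × 0.22 / 0.03748 = 17.49 d
Total t = Σ t_i = 59.18 days.

59.2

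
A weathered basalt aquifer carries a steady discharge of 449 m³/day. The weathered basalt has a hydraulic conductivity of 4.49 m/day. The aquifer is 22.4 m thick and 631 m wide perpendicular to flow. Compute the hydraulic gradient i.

0.00707

Cross-sectional area A = 631 × 22.4 = 14134 m².
From Q = K·A·i, i = Q / (K·A) = 449 / (4.490 × 14134) = 0.007075.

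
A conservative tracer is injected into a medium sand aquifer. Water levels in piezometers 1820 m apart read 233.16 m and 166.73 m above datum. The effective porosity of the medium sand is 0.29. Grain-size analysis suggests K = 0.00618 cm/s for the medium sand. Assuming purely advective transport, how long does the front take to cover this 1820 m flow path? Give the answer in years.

7.41

Convert K: 0.00618 cm/s × 864 = 5.340 m/day.
Hydraulic gradient i = (233.16 − 166.73) / 1820 = 66.43 / 1820 = 0.03650.
Darcy flux q = K · i = 5.340 × 0.03650 = 0.1949 m/day.
Seepage velocity v = q / n_e = 0.1949 / 0.29 = 0.6720 m/day.
Travel time t = L / v = 1820 / 0.6720 = 2708 days = 7.415 years.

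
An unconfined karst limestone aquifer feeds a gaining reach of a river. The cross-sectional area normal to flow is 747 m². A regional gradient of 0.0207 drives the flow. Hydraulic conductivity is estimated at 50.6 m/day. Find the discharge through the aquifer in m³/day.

782

Hydraulic gradient i = 0.0207.
Darcy's law: Q = K · A · i = 50.60 × 747.0 × 0.02070 = 782.4 m³/day.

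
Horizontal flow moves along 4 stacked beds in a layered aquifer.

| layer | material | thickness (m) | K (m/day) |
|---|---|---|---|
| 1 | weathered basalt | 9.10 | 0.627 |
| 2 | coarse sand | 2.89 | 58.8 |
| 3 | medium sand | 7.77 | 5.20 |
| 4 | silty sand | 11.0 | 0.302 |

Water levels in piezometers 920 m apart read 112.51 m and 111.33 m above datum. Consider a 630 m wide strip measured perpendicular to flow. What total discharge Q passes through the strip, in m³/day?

177

Flow is parallel to layering, so each bed carries its own Darcy discharge and the transmissivities add.
Σ(K_i·b_i) = 0.627×9.10 + 58.8×2.89 + 5.20×7.77 + 0.302×11.0 = 219.4 m²/day.
Hydraulic gradient i = (112.51 − 111.33) / 920 = 1.18 / 920 = 0.001283.
Q = Σ(K_i·b_i) · W · i = 219.4 × 630 × 0.001283 = 177.3 m³/day.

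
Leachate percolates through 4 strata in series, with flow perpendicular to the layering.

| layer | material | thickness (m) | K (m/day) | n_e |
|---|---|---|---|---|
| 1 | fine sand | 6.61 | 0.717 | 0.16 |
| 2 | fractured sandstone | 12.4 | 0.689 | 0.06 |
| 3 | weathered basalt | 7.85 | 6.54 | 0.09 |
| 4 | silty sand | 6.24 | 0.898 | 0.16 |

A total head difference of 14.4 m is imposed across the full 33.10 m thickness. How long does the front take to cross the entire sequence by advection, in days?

With flow normal to the layers, continuity requires the same specific discharge q through every layer.
Σ(b_i/K_i) = 6.61/0.717 + 12.4/0.689 + 7.85/6.54 + 6.24/0.898 = 35.37 d.
q = Δh / Σ(b_i/K_i) = 14.4 / 35.37 = 0.4072 m/day.
In each layer the seepage velocity is v_i = q/n_i, so the layer transit time is t_i = b_i·n_i / q:
  layer 1 (fine sand): t_1 = 6.61 × 0.16 / 0.4072 = 2.597 d
  layer 2 (fractured sandstone): t_2 = 12.4 × 0.06 / 0.4072 = 1.827 d
  layer 3 (weathered basalt): t_3 = 7.85 × 0.09 / 0.4072 = 1.735 d
  layer 4 (silty sand): t_4 = 6.24 × 0.16 / 0.4072 = 2.452 d
Total t = Σ t_i = 8.612 days.

8.61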